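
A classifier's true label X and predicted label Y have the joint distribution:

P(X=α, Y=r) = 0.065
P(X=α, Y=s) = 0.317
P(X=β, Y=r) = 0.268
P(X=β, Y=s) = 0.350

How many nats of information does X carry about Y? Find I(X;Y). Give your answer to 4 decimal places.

Marginals: p(X) = (0.3820, 0.6180), p(Y) = (0.3330, 0.6670).
I(X;Y) = H(X) + H(Y) − H(X,Y).
H(X) = 0.6650, H(Y) = 0.6363, H(X,Y) = 1.2622.
I(X;Y) = 0.6650 + 0.6363 − 1.2622 = 0.0391 nats.

0.0391 nats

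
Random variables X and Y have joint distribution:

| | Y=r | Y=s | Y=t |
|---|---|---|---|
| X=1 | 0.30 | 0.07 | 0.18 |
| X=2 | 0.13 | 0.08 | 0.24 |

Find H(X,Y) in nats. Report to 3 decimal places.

1.666 nats

H(X,Y) = −Σ p(x,y)·ln p(x,y) over all 6 cells.
  cell (1,r): −0.30·ln0.30 = 0.3612
  cell (1,s): −0.07·ln0.07 = 0.1861
  cell (1,t): −0.18·ln0.18 = 0.3087
  cell (2,r): −0.13·ln0.13 = 0.2652
  cell (2,s): −0.08·ln0.08 = 0.2021
  cell (2,t): −0.24·ln0.24 = 0.3425
Sum = 1.666 nats.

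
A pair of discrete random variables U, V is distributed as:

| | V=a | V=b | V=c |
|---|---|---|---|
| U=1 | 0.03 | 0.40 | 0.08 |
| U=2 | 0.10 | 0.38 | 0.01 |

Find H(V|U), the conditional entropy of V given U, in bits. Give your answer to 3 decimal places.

0.901 bits

Marginals: p(U) = (0.5100, 0.4900), p(V) = (0.1300, 0.7800, 0.0900).
H(V|U) = Σ p(U) · H(V|U=·).
  U=1: p=0.5100, H(V|U=1) = 0.9345
  U=2: p=0.4900, H(V|U=2) = 0.8669
Weighted sum = 0.901 bits.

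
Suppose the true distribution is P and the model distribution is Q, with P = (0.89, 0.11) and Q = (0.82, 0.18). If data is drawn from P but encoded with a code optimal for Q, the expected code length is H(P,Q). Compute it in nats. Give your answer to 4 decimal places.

0.3652 nats

H(P,Q) = −Σ p·ln q.
  −0.89·ln(0.82) = 0.17662
  −0.11·ln(0.18) = 0.18863
H(P,Q) = 0.3652 nats.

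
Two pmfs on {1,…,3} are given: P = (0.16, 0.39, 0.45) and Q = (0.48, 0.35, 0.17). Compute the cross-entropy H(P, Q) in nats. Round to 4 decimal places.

H(P,Q) = −Σ p·ln q.
  −0.16·ln(0.48) = 0.11744
  −0.39·ln(0.35) = 0.40943
  −0.45·ln(0.17) = 0.79738
H(P,Q) = 1.3242 nats.

1.3242 nats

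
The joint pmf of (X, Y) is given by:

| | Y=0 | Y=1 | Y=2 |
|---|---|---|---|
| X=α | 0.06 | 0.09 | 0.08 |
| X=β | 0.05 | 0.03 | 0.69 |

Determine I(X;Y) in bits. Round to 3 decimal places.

0.201 bits

Marginals: p(X) = (0.2300, 0.7700), p(Y) = (0.1100, 0.1200, 0.7700).
I(X;Y) = H(X) + H(Y) − H(X,Y).
H(X) = 0.7780, H(Y) = 1.0077, H(X,Y) = 1.5849.
I(X;Y) = 0.7780 + 1.0077 − 1.5849 = 0.201 bits.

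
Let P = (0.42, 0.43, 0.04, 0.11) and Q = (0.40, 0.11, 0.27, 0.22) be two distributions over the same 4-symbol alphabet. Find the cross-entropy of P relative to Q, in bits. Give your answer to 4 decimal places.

H(P,Q) = −Σ p·log₂ q.
  −0.42·log₂(0.40) = 0.55521
  −0.43·log₂(0.11) = 1.36930
  −0.04·log₂(0.27) = 0.07556
  −0.11·log₂(0.22) = 0.24029
H(P,Q) = 2.2404 bits.

2.2404 bits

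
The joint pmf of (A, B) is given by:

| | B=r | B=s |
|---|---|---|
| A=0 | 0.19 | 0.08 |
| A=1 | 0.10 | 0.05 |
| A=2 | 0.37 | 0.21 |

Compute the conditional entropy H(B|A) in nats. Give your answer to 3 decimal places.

0.639 nats

Marginals: p(A) = (0.2700, 0.1500, 0.5800), p(B) = (0.6600, 0.3400).
H(B|A) = Σ p(A) · H(B|A=·).
  A=0: p=0.2700, H(B|A=0) = 0.6077
  A=1: p=0.1500, H(B|A=1) = 0.6365
  A=2: p=0.5800, H(B|A=2) = 0.6546
Weighted sum = 0.639 nats.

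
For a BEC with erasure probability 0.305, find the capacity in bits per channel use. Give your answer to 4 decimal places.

0.6950 bits

Binary erasure channel: capacity C = 1 − ε.
C = 1 − 0.305 = 0.6950 bits per channel use.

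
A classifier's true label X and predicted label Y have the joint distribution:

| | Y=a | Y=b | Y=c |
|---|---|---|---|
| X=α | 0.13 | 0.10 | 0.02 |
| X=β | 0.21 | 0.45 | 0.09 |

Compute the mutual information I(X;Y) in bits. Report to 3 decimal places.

Marginals: p(X) = (0.2500, 0.7500), p(Y) = (0.3400, 0.5500, 0.1100).
I(X;Y) = Σ p(x,y)·log₂[p(x,y)/(p(x)p(y))].
  (α,a): 0.13·log₂(1.5294) = 0.0797
  (α,b): 0.10·log₂(0.7273) = -0.0459
  (α,c): 0.02·log₂(0.7273) = -0.0092
  (β,a): 0.21·log₂(0.8235) = -0.0588
  (β,b): 0.45·log₂(1.0909) = 0.0565
  (β,c): 0.09·log₂(1.0909) = 0.0113
Sum = 0.034 bits.

0.034 bits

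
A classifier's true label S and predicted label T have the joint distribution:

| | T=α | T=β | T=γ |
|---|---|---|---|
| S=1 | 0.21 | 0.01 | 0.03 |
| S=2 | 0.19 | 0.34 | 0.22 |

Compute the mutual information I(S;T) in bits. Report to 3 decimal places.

Marginals: p(S) = (0.2500, 0.7500), p(T) = (0.4000, 0.3500, 0.2500).
I(S;T) = Σ p(x,y)·log₂[p(x,y)/(p(x)p(y))].
  (1,α): 0.21·log₂(2.1000) = 0.2248
  (1,β): 0.01·log₂(0.1143) = -0.0313
  (1,γ): 0.03·log₂(0.4800) = -0.0318
  (2,α): 0.19·log₂(0.6333) = -0.1252
  (2,β): 0.34·log₂(1.2952) = 0.1269
  (2,γ): 0.22·log₂(1.1733) = 0.0507
Sum = 0.214 bits.

0.214 bits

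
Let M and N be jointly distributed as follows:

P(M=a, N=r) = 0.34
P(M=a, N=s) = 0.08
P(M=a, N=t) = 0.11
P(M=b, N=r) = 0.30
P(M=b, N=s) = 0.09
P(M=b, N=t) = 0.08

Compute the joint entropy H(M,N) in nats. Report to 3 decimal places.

1.592 nats

H(M,N) = −Σ p(x,y)·ln p(x,y) over all 6 cells.
  cell (a,r): −0.34·ln0.34 = 0.3668
  cell (a,s): −0.08·ln0.08 = 0.2021
  cell (a,t): −0.11·ln0.11 = 0.2428
  cell (b,r): −0.30·ln0.30 = 0.3612
  cell (b,s): −0.09·ln0.09 = 0.2167
  cell (b,t): −0.08·ln0.08 = 0.2021
Sum = 1.592 nats.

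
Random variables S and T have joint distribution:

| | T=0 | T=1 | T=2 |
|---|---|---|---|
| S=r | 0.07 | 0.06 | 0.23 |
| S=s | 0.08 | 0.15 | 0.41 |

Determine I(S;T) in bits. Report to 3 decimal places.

Marginals: p(S) = (0.3600, 0.6400), p(T) = (0.1500, 0.2100, 0.6400).
I(S;T) = H(S) + H(T) − H(S,T).
H(S) = 0.9427, H(T) = 1.2954, H(S,T) = 2.2292.
I(S;T) = 0.9427 + 1.2954 − 2.2292 = 0.009 bits.

0.009 bits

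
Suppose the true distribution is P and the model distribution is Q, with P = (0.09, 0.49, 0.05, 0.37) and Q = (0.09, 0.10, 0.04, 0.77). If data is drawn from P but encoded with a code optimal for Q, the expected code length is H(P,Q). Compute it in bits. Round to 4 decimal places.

2.3121 bits

H(P,Q) = −Σ p·log₂ q.
  −0.09·log₂(0.09) = 0.31265
  −0.49·log₂(0.10) = 1.62774
  −0.05·log₂(0.04) = 0.23219
  −0.37·log₂(0.77) = 0.13952
H(P,Q) = 2.3121 bits.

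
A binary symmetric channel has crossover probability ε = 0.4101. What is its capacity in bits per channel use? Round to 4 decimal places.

0.0234 bits

Binary symmetric channel: C = 1 − h₂(ε) where h₂ is the binary entropy function.
h₂(0.4101) = −0.4101·log₂0.4101 − 0.5899·log₂0.5899 = 0.9766.
C = 1 − 0.9766 = 0.0234 bits per channel use.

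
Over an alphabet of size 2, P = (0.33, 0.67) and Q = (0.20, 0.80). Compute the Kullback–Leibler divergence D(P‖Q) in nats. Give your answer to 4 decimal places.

D(P‖Q) = Σ p·ln(p/q).
  0.33·ln(0.33/0.20) = 0.16526
  0.67·ln(0.67/0.80) = -0.11881
D(P‖Q) = 0.0464 nats.

0.0464 nats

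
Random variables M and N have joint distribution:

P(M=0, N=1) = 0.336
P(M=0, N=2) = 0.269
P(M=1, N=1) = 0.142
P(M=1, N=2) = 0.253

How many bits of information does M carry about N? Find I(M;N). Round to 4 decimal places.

0.0268 bits

Marginals: p(M) = (0.6050, 0.3950), p(N) = (0.4780, 0.5220).
I(M;N) = H(M) + H(N) − H(M,N).
H(M) = 0.9680, H(N) = 0.9986, H(M,N) = 1.9398.
I(M;N) = 0.9680 + 0.9986 − 1.9398 = 0.0268 bits.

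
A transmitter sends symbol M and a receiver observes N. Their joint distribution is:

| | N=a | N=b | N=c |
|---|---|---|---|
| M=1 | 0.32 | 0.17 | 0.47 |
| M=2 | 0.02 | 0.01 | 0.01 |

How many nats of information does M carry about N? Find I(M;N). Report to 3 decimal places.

0.005 nats

Marginals: p(M) = (0.9600, 0.0400), p(N) = (0.3400, 0.1800, 0.4800).
I(M;N) = H(M) + H(N) − H(M,N).
H(M) = 0.1679, H(N) = 1.0278, H(M,N) = 1.1911.
I(M;N) = 0.1679 + 1.0278 − 1.1911 = 0.005 nats.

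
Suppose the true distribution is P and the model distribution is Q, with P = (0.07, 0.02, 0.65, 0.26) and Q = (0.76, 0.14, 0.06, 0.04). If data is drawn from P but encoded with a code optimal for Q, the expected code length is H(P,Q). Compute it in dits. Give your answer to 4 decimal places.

1.1831 dits

H(P,Q) = −Σ p·log₁₀ q.
  −0.07·log₁₀(0.76) = 0.00834
  −0.02·log₁₀(0.14) = 0.01708
  −0.65·log₁₀(0.06) = 0.79420
  −0.26·log₁₀(0.04) = 0.36346
H(P,Q) = 1.1831 dits.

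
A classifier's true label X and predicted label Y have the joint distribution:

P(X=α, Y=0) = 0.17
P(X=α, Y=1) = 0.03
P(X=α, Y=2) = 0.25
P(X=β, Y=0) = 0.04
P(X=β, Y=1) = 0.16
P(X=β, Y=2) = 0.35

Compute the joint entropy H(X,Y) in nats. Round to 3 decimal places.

H(X,Y) = −Σ p(x,y)·ln p(x,y) over all 6 cells.
  cell (α,0): −0.17·ln0.17 = 0.3012
  cell (α,1): −0.03·ln0.03 = 0.1052
  cell (α,2): −0.25·ln0.25 = 0.3466
  cell (β,0): −0.04·ln0.04 = 0.1288
  cell (β,1): −0.16·ln0.16 = 0.2932
  cell (β,2): −0.35·ln0.35 = 0.3674
Sum = 1.542 nats.

1.542 nats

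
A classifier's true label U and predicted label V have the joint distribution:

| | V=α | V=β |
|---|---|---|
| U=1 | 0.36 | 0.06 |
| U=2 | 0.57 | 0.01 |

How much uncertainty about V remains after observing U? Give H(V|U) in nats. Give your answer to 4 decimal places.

Chain rule: H(V|U) = H(U,V) − H(U).
Marginals: p(U) = (0.4200, 0.5800), p(V) = (0.9300, 0.0700).
H(U,V) = 0.9031 nats; H(U) = 0.6803 nats.
H(V|U) = 0.9031 − 0.6803 = 0.2228 nats.

0.2228 nats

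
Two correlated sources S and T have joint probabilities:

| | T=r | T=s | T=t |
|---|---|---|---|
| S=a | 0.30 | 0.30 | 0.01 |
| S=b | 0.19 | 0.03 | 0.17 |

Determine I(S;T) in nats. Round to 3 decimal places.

0.202 nats

Marginals: p(S) = (0.6100, 0.3900), p(T) = (0.4900, 0.3300, 0.1800).
I(S;T) = H(S) + H(T) − H(S,T).
H(S) = 0.6687, H(T) = 1.0241, H(S,T) = 1.4904.
I(S;T) = 0.6687 + 1.0241 − 1.4904 = 0.202 nats.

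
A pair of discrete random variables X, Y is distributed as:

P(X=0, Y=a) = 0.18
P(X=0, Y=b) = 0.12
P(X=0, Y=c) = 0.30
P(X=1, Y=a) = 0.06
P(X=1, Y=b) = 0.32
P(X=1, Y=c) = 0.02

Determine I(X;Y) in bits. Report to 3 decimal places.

Marginals: p(X) = (0.6000, 0.4000), p(Y) = (0.2400, 0.4400, 0.3200).
I(X;Y) = Σ p(x,y)·log₂[p(x,y)/(p(x)p(y))].
  (0,a): 0.18·log₂(1.2500) = 0.0579
  (0,b): 0.12·log₂(0.4545) = -0.1365
  (0,c): 0.30·log₂(1.5625) = 0.1932
  (1,a): 0.06·log₂(0.6250) = -0.0407
  (1,b): 0.32·log₂(1.8182) = 0.2760
  (1,c): 0.02·log₂(0.1562) = -0.0536
Sum = 0.296 bits.

0.296 bits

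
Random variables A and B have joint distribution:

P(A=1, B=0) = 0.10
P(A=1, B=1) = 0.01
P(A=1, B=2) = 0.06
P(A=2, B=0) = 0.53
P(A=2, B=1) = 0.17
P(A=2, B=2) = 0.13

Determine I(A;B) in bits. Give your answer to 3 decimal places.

Marginals: p(A) = (0.1700, 0.8300), p(B) = (0.6300, 0.1800, 0.1900).
I(A;B) = Σ p(x,y)·log₂[p(x,y)/(p(x)p(y))].
  (1,0): 0.10·log₂(0.9337) = -0.0099
  (1,1): 0.01·log₂(0.3268) = -0.0161
  (1,2): 0.06·log₂(1.8576) = 0.0536
  (2,0): 0.53·log₂(1.0136) = 0.0103
  (2,1): 0.17·log₂(1.1379) = 0.0317
  (2,2): 0.13·log₂(0.8244) = -0.0362
Sum = 0.033 bits.

0.033 bits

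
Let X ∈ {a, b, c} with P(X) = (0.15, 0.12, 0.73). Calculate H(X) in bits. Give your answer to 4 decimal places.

H(X) = −Σ p·log₂ p.
  −(0.15)·log₂(0.15) = 0.41054
  −(0.12)·log₂(0.12) = 0.36707
  −(0.73)·log₂(0.73) = 0.33144
Sum: 0.41054 + 0.36707 + 0.33144 = 1.1091 bits.

1.1091 bits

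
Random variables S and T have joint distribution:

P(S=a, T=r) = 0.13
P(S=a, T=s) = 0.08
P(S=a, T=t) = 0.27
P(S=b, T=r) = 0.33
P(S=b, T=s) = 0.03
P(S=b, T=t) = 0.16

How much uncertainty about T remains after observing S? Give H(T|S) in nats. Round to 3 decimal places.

Marginals: p(S) = (0.4800, 0.5200), p(T) = (0.4600, 0.1100, 0.4300).
H(T|S) = Σ p(S) · H(T|S=·).
  S=a: p=0.4800, H(T|S=a) = 0.9760
  S=b: p=0.5200, H(T|S=b) = 0.8158
Weighted sum = 0.893 nats.

0.893 nats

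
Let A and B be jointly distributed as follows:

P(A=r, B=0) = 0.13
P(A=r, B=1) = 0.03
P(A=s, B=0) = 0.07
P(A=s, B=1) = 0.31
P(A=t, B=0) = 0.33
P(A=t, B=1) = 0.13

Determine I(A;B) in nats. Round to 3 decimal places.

0.159 nats

Marginals: p(A) = (0.1600, 0.3800, 0.4600), p(B) = (0.5300, 0.4700).
I(A;B) = H(A) + H(B) − H(A,B).
H(A) = 1.0181, H(B) = 0.6913, H(A,B) = 1.5507.
I(A;B) = 1.0181 + 0.6913 − 1.5507 = 0.159 nats.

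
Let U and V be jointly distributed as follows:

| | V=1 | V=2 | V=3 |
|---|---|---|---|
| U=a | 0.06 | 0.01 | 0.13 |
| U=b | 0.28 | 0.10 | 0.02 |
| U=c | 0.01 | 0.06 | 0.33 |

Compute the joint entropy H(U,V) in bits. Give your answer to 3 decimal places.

H(U,V) = −Σ p(x,y)·log₂ p(x,y) over all 9 cells.
  cell (a,1): −0.06·log₂0.06 = 0.2435
  cell (a,2): −0.01·log₂0.01 = 0.0664
  cell (a,3): −0.13·log₂0.13 = 0.3826
  cell (b,1): −0.28·log₂0.28 = 0.5142
  cell (b,2): −0.10·log₂0.10 = 0.3322
  cell (b,3): −0.02·log₂0.02 = 0.1129
  cell (c,1): −0.01·log₂0.01 = 0.0664
  cell (c,2): −0.06·log₂0.06 = 0.2435
  cell (c,3): −0.33·log₂0.33 = 0.5278
Sum = 2.490 bits.

2.490 bits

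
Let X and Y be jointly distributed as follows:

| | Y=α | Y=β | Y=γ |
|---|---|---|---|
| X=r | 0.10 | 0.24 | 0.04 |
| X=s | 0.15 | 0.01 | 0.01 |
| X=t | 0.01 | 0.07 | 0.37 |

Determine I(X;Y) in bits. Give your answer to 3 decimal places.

Marginals: p(X) = (0.3800, 0.1700, 0.4500), p(Y) = (0.2600, 0.3200, 0.4200).
I(X;Y) = H(X) + H(Y) − H(X,Y).
H(X) = 1.4834, H(Y) = 1.5570, H(X,Y) = 2.4212.
I(X;Y) = 1.4834 + 1.5570 − 2.4212 = 0.619 bits.

0.619 bits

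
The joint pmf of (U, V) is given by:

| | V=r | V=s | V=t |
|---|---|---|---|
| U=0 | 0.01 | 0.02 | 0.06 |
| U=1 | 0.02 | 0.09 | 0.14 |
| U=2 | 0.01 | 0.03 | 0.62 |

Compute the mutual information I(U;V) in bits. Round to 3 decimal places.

0.135 bits

Marginals: p(U) = (0.0900, 0.2500, 0.6600), p(V) = (0.0400, 0.1400, 0.8200).
I(U;V) = H(U) + H(V) − H(U,V).
H(U) = 1.2083, H(V) = 0.8176, H(U,V) = 1.8913.
I(U;V) = 1.2083 + 0.8176 − 1.8913 = 0.135 bits.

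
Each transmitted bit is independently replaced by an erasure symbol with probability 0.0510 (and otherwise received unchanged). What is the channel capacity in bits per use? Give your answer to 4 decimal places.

Binary erasure channel: capacity C = 1 − ε.
C = 1 − 0.0510 = 0.9490 bits per channel use.

0.9490 bits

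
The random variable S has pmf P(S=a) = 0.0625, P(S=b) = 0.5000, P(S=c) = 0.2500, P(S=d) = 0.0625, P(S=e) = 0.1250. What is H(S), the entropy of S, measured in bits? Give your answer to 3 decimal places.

1.875 bits

H(S) = −Σ p·log₂ p.
  −(0.0625)·log₂(0.0625) = 0.2500
  −(0.5000)·log₂(0.5000) = 0.5000
  −(0.2500)·log₂(0.2500) = 0.5000
  −(0.0625)·log₂(0.0625) = 0.2500
  −(0.1250)·log₂(0.1250) = 0.3750
Sum: 0.2500 + 0.5000 + 0.5000 + 0.2500 + 0.3750 = 1.875 bits.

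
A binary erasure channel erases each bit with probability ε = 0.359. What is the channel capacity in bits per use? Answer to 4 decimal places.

0.6410 bits

Binary erasure channel: capacity C = 1 − ε.
C = 1 − 0.359 = 0.6410 bits per channel use.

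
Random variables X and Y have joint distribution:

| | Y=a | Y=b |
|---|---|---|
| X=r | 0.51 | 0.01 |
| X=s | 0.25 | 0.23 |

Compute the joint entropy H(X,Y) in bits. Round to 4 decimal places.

H(X,Y) = −Σ p(x,y)·log₂ p(x,y) over all 4 cells.
  cell (r,a): −0.51·log₂0.51 = 0.49543
  cell (r,b): −0.01·log₂0.01 = 0.06644
  cell (s,a): −0.25·log₂0.25 = 0.50000
  cell (s,b): −0.23·log₂0.23 = 0.48767
Sum = 1.5495 bits.

1.5495 bits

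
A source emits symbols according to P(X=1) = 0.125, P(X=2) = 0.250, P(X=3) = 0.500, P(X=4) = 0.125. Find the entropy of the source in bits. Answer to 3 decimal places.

1.750 bits

H(X) = −Σ p·log₂ p.
  −(0.125)·log₂(0.125) = 0.3750
  −(0.250)·log₂(0.250) = 0.5000
  −(0.500)·log₂(0.500) = 0.5000
  −(0.125)·log₂(0.125) = 0.3750
Sum: 0.3750 + 0.5000 + 0.5000 + 0.3750 = 1.750 bits.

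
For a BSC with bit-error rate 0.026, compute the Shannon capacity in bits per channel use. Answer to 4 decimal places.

Binary symmetric channel: C = 1 − h₂(ε) where h₂ is the binary entropy function.
h₂(0.026) = −0.026·log₂0.026 − 0.974·log₂0.974 = 0.1739.
C = 1 − 0.1739 = 0.8261 bits per channel use.

0.8261 bits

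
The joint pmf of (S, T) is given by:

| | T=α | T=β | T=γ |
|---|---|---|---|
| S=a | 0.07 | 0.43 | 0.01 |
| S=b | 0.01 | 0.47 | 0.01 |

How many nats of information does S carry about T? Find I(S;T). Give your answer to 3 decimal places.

0.026 nats

Marginals: p(S) = (0.5100, 0.4900), p(T) = (0.0800, 0.9000, 0.0200).
I(S;T) = Σ p(x,y)·ln[p(x,y)/(p(x)p(y))].
  (a,α): 0.07·ln(1.7157) = 0.0378
  (a,β): 0.43·ln(0.9368) = -0.0281
  (a,γ): 0.01·ln(0.9804) = -0.0002
  (b,α): 0.01·ln(0.2551) = -0.0137
  (b,β): 0.47·ln(1.0658) = 0.0299
  (b,γ): 0.01·ln(1.0204) = 0.0002
Sum = 0.026 nats.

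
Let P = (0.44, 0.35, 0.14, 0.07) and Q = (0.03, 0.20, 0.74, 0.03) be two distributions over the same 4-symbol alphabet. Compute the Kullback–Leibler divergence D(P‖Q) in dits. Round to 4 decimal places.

D(P‖Q) = Σ p·log₁₀(p/q).
  0.44·log₁₀(0.44/0.03) = 0.51319
  0.35·log₁₀(0.35/0.20) = 0.08506
  0.14·log₁₀(0.14/0.74) = -0.10123
  0.07·log₁₀(0.07/0.03) = 0.02576
D(P‖Q) = 0.5228 dits.

0.5228 dits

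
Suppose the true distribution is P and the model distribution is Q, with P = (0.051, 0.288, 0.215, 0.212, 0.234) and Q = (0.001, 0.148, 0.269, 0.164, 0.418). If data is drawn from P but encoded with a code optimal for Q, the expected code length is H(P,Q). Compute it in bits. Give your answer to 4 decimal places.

2.5568 bits

H(P,Q) = −Σ p·log₂ q.
  −0.051·log₂(0.001) = 0.50825
  −0.288·log₂(0.148) = 0.79382
  −0.215·log₂(0.269) = 0.40728
  −0.212·log₂(0.164) = 0.55295
  −0.234·log₂(0.418) = 0.29447
H(P,Q) = 2.5568 bits.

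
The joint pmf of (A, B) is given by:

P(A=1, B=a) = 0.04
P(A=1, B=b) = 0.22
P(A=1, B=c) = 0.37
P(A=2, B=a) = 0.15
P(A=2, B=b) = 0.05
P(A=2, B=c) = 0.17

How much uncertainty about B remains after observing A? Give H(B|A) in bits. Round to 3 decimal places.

Marginals: p(A) = (0.6300, 0.3700), p(B) = (0.1900, 0.2700, 0.5400).
H(B|A) = Σ p(A) · H(B|A=·).
  A=1: p=0.6300, H(B|A=1) = 1.2335
  A=2: p=0.3700, H(B|A=2) = 1.4338
Weighted sum = 1.308 bits.

1.308 bits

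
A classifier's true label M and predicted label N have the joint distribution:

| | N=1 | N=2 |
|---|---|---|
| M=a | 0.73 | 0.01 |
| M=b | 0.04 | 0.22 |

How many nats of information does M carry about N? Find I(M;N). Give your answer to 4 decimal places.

Marginals: p(M) = (0.7400, 0.2600), p(N) = (0.7700, 0.2300).
I(M;N) = H(M) + H(N) − H(M,N).
H(M) = 0.5731, H(N) = 0.5393, H(M,N) = 0.7377.
I(M;N) = 0.5731 + 0.5393 − 0.7377 = 0.3747 nats.

0.3747 nats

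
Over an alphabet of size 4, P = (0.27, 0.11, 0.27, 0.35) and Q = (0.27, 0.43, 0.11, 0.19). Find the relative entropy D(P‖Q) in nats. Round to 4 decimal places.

0.3063 nats

D(P‖Q) = Σ p·ln(p/q).
  0.27·ln(0.27/0.27) = 0.00000
  0.11·ln(0.11/0.43) = -0.14996
  0.27·ln(0.27/0.11) = 0.24244
  0.35·ln(0.35/0.19) = 0.21382
D(P‖Q) = 0.3063 nats.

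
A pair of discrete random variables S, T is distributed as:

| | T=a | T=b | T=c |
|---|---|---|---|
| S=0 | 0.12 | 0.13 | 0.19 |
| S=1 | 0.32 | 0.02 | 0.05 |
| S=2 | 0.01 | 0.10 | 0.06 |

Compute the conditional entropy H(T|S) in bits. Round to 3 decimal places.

Chain rule: H(T|S) = H(S,T) − H(S).
Marginals: p(S) = (0.4400, 0.3900, 0.1700), p(T) = (0.4500, 0.2500, 0.3000).
H(S,T) = 2.7021 bits; H(S) = 1.4855 bits.
H(T|S) = 2.7021 − 1.4855 = 1.217 bits.

1.217 bits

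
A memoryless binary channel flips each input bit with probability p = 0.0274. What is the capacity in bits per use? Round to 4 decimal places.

0.8188 bits

Binary symmetric channel: C = 1 − h₂(ε) where h₂ is the binary entropy function.
h₂(0.0274) = −0.0274·log₂0.0274 − 0.9726·log₂0.9726 = 0.1812.
C = 1 − 0.1812 = 0.8188 bits per channel use.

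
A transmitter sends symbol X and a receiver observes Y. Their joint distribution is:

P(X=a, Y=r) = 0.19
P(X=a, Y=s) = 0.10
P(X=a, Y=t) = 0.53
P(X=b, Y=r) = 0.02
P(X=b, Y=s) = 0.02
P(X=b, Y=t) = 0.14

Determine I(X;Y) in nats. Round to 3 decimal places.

0.008 nats

Marginals: p(X) = (0.8200, 0.1800), p(Y) = (0.2100, 0.1200, 0.6700).
I(X;Y) = H(X) + H(Y) − H(X,Y).
H(X) = 0.4714, H(Y) = 0.8505, H(X,Y) = 1.3140.
I(X;Y) = 0.4714 + 0.8505 − 1.3140 = 0.008 nats.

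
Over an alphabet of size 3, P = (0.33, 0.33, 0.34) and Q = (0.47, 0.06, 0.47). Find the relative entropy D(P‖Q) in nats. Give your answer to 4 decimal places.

D(P‖Q) = Σ p·ln(p/q).
  0.33·ln(0.33/0.47) = -0.11670
  0.33·ln(0.33/0.06) = 0.56257
  0.34·ln(0.34/0.47) = -0.11009
D(P‖Q) = 0.3358 nats.

0.3358 nats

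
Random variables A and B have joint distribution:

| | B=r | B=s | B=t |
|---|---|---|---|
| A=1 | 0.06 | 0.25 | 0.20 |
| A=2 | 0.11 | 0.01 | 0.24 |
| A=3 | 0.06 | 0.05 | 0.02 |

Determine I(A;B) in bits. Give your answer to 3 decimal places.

Marginals: p(A) = (0.5100, 0.3600, 0.1300), p(B) = (0.2300, 0.3100, 0.4600).
I(A;B) = Σ p(x,y)·log₂[p(x,y)/(p(x)p(y))].
  (1,r): 0.06·log₂(0.5115) = -0.0580
  (1,s): 0.25·log₂(1.5813) = 0.1653
  (1,t): 0.20·log₂(0.8525) = -0.0460
  (2,r): 0.11·log₂(1.3285) = 0.0451
  (2,s): 0.01·log₂(0.0896) = -0.0348
  (2,t): 0.24·log₂(1.4493) = 0.1285
  (3,r): 0.06·log₂(2.0067) = 0.0603
  (3,s): 0.05·log₂(1.2407) = 0.0156
  (3,t): 0.02·log₂(0.3344) = -0.0316
Sum = 0.244 bits.

0.244 bits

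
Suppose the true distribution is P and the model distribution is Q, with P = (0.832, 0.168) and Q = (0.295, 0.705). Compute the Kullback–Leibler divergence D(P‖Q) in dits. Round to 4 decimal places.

D(P‖Q) = Σ p·log₁₀(p/q).
  0.832·log₁₀(0.832/0.295) = 0.37465
  0.168·log₁₀(0.168/0.705) = -0.10464
D(P‖Q) = 0.2700 dits.

0.2700 dits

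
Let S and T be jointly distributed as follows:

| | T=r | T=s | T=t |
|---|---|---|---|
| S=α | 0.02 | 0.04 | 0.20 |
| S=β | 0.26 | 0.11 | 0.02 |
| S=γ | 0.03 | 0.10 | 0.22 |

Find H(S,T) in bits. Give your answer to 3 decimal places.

2.696 bits

H(S,T) = −Σ p(x,y)·log₂ p(x,y) over all 9 cells.
  cell (α,r): −0.02·log₂0.02 = 0.1129
  cell (α,s): −0.04·log₂0.04 = 0.1858
  cell (α,t): −0.20·log₂0.20 = 0.4644
  cell (β,r): −0.26·log₂0.26 = 0.5053
  cell (β,s): −0.11·log₂0.11 = 0.3503
  cell (β,t): −0.02·log₂0.02 = 0.1129
  cell (γ,r): −0.03·log₂0.03 = 0.1518
  cell (γ,s): −0.10·log₂0.10 = 0.3322
  cell (γ,t): −0.22·log₂0.22 = 0.4806
Sum = 2.696 bits.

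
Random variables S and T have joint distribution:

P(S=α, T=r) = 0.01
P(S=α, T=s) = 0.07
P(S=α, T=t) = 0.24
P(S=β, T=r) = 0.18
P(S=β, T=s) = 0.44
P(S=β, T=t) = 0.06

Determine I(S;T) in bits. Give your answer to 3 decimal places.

Marginals: p(S) = (0.3200, 0.6800), p(T) = (0.1900, 0.5100, 0.3000).
I(S;T) = H(S) + H(T) − H(S,T).
H(S) = 0.9044, H(T) = 1.4717, H(S,T) = 2.0391.
I(S;T) = 0.9044 + 1.4717 − 2.0391 = 0.337 bits.

0.337 bits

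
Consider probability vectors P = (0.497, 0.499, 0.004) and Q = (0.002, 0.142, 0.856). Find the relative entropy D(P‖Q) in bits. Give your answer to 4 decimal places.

4.8285 bits

D(P‖Q) = Σ p·log₂(p/q).
  0.497·log₂(0.497/0.002) = 3.95468
  0.499·log₂(0.499/0.142) = 0.90476
  0.004·log₂(0.004/0.856) = -0.03097
D(P‖Q) = 4.8285 bits.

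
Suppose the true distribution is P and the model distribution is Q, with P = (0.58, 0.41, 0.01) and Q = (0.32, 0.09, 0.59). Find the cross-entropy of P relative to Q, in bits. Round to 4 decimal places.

2.3854 bits

H(P,Q) = −Σ p·log₂ q.
  −0.58·log₂(0.32) = 0.95344
  −0.41·log₂(0.09) = 1.42431
  −0.01·log₂(0.59) = 0.00761
H(P,Q) = 2.3854 bits.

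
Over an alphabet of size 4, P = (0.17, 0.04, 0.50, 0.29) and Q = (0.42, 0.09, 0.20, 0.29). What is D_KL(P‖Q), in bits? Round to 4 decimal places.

0.3923 bits

D(P‖Q) = Σ p·log₂(p/q).
  0.17·log₂(0.17/0.42) = -0.22183
  0.04·log₂(0.04/0.09) = -0.04680
  0.50·log₂(0.50/0.20) = 0.66096
  0.29·log₂(0.29/0.29) = 0.00000
D(P‖Q) = 0.3923 bits.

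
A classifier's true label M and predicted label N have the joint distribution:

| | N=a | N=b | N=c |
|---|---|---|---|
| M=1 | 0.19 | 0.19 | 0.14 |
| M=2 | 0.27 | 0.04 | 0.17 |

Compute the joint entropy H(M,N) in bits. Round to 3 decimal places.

2.438 bits

H(M,N) = −Σ p(x,y)·log₂ p(x,y) over all 6 cells.
  cell (1,a): −0.19·log₂0.19 = 0.4552
  cell (1,b): −0.19·log₂0.19 = 0.4552
  cell (1,c): −0.14·log₂0.14 = 0.3971
  cell (2,a): −0.27·log₂0.27 = 0.5100
  cell (2,b): −0.04·log₂0.04 = 0.1858
  cell (2,c): −0.17·log₂0.17 = 0.4346
Sum = 2.438 bits.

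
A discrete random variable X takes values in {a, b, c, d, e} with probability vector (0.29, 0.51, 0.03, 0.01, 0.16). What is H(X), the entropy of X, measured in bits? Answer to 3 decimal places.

H(X) = −Σ p·log₂ p.
  −(0.29)·log₂(0.29) = 0.5179
  −(0.51)·log₂(0.51) = 0.4954
  −(0.03)·log₂(0.03) = 0.1518
  −(0.01)·log₂(0.01) = 0.0664
  −(0.16)·log₂(0.16) = 0.4230
Sum: 0.5179 + 0.4954 + 0.1518 + 0.0664 + 0.4230 = 1.655 bits.

1.655 bits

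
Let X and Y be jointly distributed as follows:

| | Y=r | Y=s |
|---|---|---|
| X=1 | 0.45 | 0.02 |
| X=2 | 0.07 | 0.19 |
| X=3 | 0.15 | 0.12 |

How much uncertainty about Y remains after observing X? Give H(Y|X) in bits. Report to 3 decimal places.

Marginals: p(X) = (0.4700, 0.2600, 0.2700), p(Y) = (0.6700, 0.3300).
H(Y|X) = Σ p(X) · H(Y|X=·).
  X=1: p=0.4700, H(Y|X=1) = 0.2539
  X=2: p=0.2600, H(Y|X=2) = 0.8404
  X=3: p=0.2700, H(Y|X=3) = 0.9911
Weighted sum = 0.605 bits.

0.605 bits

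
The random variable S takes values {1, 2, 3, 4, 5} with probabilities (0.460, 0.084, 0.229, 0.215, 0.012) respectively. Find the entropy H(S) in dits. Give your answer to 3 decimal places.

0.559 dits

H(S) = −Σ p·log₁₀ p.
  −(0.460)·log₁₀(0.460) = 0.1551
  −(0.084)·log₁₀(0.084) = 0.0904
  −(0.229)·log₁₀(0.229) = 0.1466
  −(0.215)·log₁₀(0.215) = 0.1435
  −(0.012)·log₁₀(0.012) = 0.0230
Sum: 0.1551 + 0.0904 + 0.1466 + 0.1435 + 0.0230 = 0.559 dits.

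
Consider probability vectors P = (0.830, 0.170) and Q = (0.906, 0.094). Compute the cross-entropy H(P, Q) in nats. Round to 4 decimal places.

0.4839 nats

H(P,Q) = −Σ p·ln q.
  −0.830·ln(0.906) = 0.08193
  −0.170·ln(0.094) = 0.40196
H(P,Q) = 0.4839 nats.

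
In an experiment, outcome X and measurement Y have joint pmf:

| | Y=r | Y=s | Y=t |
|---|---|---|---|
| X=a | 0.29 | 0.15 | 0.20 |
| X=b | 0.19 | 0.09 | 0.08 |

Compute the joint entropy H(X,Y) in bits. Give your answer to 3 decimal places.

2.452 bits

H(X,Y) = −Σ p(x,y)·log₂ p(x,y) over all 6 cells.
  cell (a,r): −0.29·log₂0.29 = 0.5179
  cell (a,s): −0.15·log₂0.15 = 0.4105
  cell (a,t): −0.20·log₂0.20 = 0.4644
  cell (b,r): −0.19·log₂0.19 = 0.4552
  cell (b,s): −0.09·log₂0.09 = 0.3127
  cell (b,t): −0.08·log₂0.08 = 0.2915
Sum = 2.452 bits.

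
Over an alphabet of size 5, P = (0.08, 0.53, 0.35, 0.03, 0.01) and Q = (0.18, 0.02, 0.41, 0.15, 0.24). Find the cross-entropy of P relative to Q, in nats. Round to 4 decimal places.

H(P,Q) = −Σ p·ln q.
  −0.08·ln(0.18) = 0.13718
  −0.53·ln(0.02) = 2.07337
  −0.35·ln(0.41) = 0.31206
  −0.03·ln(0.15) = 0.05691
  −0.01·ln(0.24) = 0.01427
H(P,Q) = 2.5938 nats.

2.5938 nats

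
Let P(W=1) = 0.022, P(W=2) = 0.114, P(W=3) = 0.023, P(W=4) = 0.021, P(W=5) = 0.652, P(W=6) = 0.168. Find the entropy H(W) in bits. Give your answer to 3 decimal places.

H(W) = −Σ p·log₂ p.
  −(0.022)·log₂(0.022) = 0.1211
  −(0.114)·log₂(0.114) = 0.3571
  −(0.023)·log₂(0.023) = 0.1252
  −(0.021)·log₂(0.021) = 0.1170
  −(0.652)·log₂(0.652) = 0.4023
  −(0.168)·log₂(0.168) = 0.4323
Sum: 0.1211 + 0.3571 + 0.1252 + 0.1170 + 0.4023 + 0.4323 = 1.555 bits.

1.555 bits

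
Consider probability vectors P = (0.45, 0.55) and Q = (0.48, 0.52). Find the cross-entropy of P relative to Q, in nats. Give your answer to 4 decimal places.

H(P,Q) = −Σ p·ln q.
  −0.45·ln(0.48) = 0.33029
  −0.55·ln(0.52) = 0.35966
H(P,Q) = 0.6899 nats.

0.6899 nats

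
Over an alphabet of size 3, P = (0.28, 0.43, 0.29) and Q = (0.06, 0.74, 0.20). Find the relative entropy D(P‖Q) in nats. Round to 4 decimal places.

0.3056 nats

D(P‖Q) = Σ p·ln(p/q).
  0.28·ln(0.28/0.06) = 0.43132
  0.43·ln(0.43/0.74) = -0.23343
  0.29·ln(0.29/0.20) = 0.10775
D(P‖Q) = 0.3056 nats.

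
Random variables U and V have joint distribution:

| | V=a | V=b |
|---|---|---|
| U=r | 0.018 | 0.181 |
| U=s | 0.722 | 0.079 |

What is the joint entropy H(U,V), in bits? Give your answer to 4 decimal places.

H(U,V) = −Σ p(x,y)·log₂ p(x,y) over all 4 cells.
  cell (r,a): −0.018·log₂0.018 = 0.10433
  cell (r,b): −0.181·log₂0.181 = 0.44633
  cell (s,a): −0.722·log₂0.722 = 0.33929
  cell (s,b): −0.079·log₂0.079 = 0.28930
Sum = 1.1792 bits.

1.1792 bits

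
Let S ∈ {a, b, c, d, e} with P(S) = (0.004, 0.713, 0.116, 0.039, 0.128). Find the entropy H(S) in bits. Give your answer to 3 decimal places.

1.302 bits

H(S) = −Σ p·log₂ p.
  −(0.004)·log₂(0.004) = 0.0319
  −(0.713)·log₂(0.713) = 0.3480
  −(0.116)·log₂(0.116) = 0.3605
  −(0.039)·log₂(0.039) = 0.1825
  −(0.128)·log₂(0.128) = 0.3796
Sum: 0.0319 + 0.3480 + 0.3605 + 0.1825 + 0.3796 = 1.302 bits.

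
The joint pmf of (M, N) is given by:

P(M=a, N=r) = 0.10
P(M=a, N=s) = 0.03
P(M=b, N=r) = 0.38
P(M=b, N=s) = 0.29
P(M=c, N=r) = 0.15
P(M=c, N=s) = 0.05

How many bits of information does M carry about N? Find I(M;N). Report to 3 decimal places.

Marginals: p(M) = (0.1300, 0.6700, 0.2000), p(N) = (0.6300, 0.3700).
I(M;N) = Σ p(x,y)·log₂[p(x,y)/(p(x)p(y))].
  (a,r): 0.10·log₂(1.2210) = 0.0288
  (a,s): 0.03·log₂(0.6237) = -0.0204
  (b,r): 0.38·log₂(0.9003) = -0.0576
  (b,s): 0.29·log₂(1.1698) = 0.0656
  (c,r): 0.15·log₂(1.1905) = 0.0377
  (c,s): 0.05·log₂(0.6757) = -0.0283
Sum = 0.026 bits.

0.026 bits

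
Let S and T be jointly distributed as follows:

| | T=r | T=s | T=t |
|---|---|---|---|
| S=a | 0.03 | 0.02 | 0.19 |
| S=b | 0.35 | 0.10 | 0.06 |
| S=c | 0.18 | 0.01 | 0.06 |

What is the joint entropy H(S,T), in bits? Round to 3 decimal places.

2.581 bits

H(S,T) = −Σ p(x,y)·log₂ p(x,y) over all 9 cells.
  cell (a,r): −0.03·log₂0.03 = 0.1518
  cell (a,s): −0.02·log₂0.02 = 0.1129
  cell (a,t): −0.19·log₂0.19 = 0.4552
  cell (b,r): −0.35·log₂0.35 = 0.5301
  cell (b,s): −0.10·log₂0.10 = 0.3322
  cell (b,t): −0.06·log₂0.06 = 0.2435
  cell (c,r): −0.18·log₂0.18 = 0.4453
  cell (c,s): −0.01·log₂0.01 = 0.0664
  cell (c,t): −0.06·log₂0.06 = 0.2435
Sum = 2.581 bits.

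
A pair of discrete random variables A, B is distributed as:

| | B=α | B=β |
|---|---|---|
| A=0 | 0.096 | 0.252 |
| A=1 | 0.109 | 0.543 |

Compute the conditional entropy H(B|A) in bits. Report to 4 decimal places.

0.7203 bits

Chain rule: H(B|A) = H(A,B) − H(A).
Marginals: p(A) = (0.3480, 0.6520), p(B) = (0.2050, 0.7950).
H(A,B) = 1.6526 bits; H(A) = 0.9323 bits.
H(B|A) = 1.6526 − 0.9323 = 0.7203 bits.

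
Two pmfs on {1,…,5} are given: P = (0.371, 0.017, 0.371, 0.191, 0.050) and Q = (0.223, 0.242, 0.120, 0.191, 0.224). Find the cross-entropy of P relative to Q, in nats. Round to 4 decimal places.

H(P,Q) = −Σ p·ln q.
  −0.371·ln(0.223) = 0.55672
  −0.017·ln(0.242) = 0.02412
  −0.371·ln(0.120) = 0.78662
  −0.191·ln(0.191) = 0.31620
  −0.050·ln(0.224) = 0.07481
H(P,Q) = 1.7585 nats.

1.7585 nats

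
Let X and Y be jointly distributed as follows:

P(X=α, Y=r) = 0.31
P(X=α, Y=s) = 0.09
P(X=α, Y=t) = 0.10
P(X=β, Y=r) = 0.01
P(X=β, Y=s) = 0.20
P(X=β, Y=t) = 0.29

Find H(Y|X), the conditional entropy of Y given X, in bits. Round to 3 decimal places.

1.217 bits

Chain rule: H(Y|X) = H(X,Y) − H(X).
Marginals: p(X) = (0.5000, 0.5000), p(Y) = (0.3200, 0.2900, 0.3900).
H(X,Y) = 2.2174 bits; H(X) = 1.0000 bits.
H(Y|X) = 2.2174 − 1.0000 = 1.217 bits.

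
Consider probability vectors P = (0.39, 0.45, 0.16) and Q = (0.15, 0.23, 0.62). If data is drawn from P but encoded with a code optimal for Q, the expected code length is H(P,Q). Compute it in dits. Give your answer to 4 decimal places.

H(P,Q) = −Σ p·log₁₀ q.
  −0.39·log₁₀(0.15) = 0.32132
  −0.45·log₁₀(0.23) = 0.28722
  −0.16·log₁₀(0.62) = 0.03322
H(P,Q) = 0.6418 dits.

0.6418 dits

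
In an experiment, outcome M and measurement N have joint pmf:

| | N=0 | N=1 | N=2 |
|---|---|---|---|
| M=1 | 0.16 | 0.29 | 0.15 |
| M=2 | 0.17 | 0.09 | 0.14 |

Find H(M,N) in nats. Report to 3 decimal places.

H(M,N) = −Σ p(x,y)·ln p(x,y) over all 6 cells.
  cell (1,0): −0.16·ln0.16 = 0.2932
  cell (1,1): −0.29·ln0.29 = 0.3590
  cell (1,2): −0.15·ln0.15 = 0.2846
  cell (2,0): −0.17·ln0.17 = 0.3012
  cell (2,1): −0.09·ln0.09 = 0.2167
  cell (2,2): −0.14·ln0.14 = 0.2753
Sum = 1.730 nats.

1.730 nats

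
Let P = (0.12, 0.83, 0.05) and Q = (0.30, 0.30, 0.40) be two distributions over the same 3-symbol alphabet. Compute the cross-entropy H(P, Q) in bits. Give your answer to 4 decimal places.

1.7162 bits

H(P,Q) = −Σ p·log₂ q.
  −0.12·log₂(0.30) = 0.20844
  −0.83·log₂(0.30) = 1.44168
  −0.05·log₂(0.40) = 0.06610
H(P,Q) = 1.7162 bits.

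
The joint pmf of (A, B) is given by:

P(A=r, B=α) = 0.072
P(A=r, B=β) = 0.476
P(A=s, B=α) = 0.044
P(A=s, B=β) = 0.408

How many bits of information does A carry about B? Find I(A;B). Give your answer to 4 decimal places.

Marginals: p(A) = (0.5480, 0.4520), p(B) = (0.1160, 0.8840).
I(A;B) = Σ p(x,y)·log₂[p(x,y)/(p(x)p(y))].
  (r,α): 0.072·log₂(1.1326) = 0.01294
  (r,β): 0.476·log₂(0.9826) = -0.01206
  (s,α): 0.044·log₂(0.8392) = -0.01113
  (s,β): 0.408·log₂(1.0211) = 0.01229
Sum = 0.0020 bits.

0.0020 bits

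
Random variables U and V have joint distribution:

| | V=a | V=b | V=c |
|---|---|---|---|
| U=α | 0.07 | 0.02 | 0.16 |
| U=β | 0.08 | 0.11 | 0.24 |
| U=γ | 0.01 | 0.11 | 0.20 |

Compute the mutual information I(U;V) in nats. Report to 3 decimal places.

0.061 nats

Marginals: p(U) = (0.2500, 0.4300, 0.3200), p(V) = (0.1600, 0.2400, 0.6000).
I(U;V) = Σ p(x,y)·ln[p(x,y)/(p(x)p(y))].
  (α,a): 0.07·ln(1.7500) = 0.0392
  (α,b): 0.02·ln(0.3333) = -0.0220
  (α,c): 0.16·ln(1.0667) = 0.0103
  (β,a): 0.08·ln(1.1628) = 0.0121
  (β,b): 0.11·ln(1.0659) = 0.0070
  (β,c): 0.24·ln(0.9302) = -0.0174
  (γ,a): 0.01·ln(0.1953) = -0.0163
  (γ,b): 0.11·ln(1.4323) = 0.0395
  (γ,c): 0.20·ln(1.0417) = 0.0082
Sum = 0.061 nats.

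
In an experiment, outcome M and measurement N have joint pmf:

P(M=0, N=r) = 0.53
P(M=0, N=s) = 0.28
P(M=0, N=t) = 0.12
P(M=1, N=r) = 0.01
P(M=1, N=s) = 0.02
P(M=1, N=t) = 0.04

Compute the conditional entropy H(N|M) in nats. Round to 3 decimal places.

0.947 nats

Marginals: p(M) = (0.9300, 0.0700), p(N) = (0.5400, 0.3000, 0.1600).
H(N|M) = Σ p(M) · H(N|M=·).
  M=0: p=0.9300, H(N|M=0) = 0.9461
  M=1: p=0.0700, H(N|M=1) = 0.9557
Weighted sum = 0.947 nats.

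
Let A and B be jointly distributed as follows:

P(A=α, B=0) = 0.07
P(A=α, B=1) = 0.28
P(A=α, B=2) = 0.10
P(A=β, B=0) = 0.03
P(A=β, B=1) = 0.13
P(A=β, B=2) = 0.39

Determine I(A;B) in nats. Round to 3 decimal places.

0.123 nats

Marginals: p(A) = (0.4500, 0.5500), p(B) = (0.1000, 0.4100, 0.4900).
I(A;B) = H(A) + H(B) − H(A,B).
H(A) = 0.6881, H(B) = 0.9454, H(A,B) = 1.5105.
I(A;B) = 0.6881 + 0.9454 − 1.5105 = 0.123 nats.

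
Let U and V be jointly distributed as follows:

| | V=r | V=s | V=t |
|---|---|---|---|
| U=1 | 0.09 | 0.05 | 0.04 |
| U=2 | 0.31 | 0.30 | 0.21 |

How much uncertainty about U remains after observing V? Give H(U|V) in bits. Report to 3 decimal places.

0.673 bits

Chain rule: H(U|V) = H(U,V) − H(V).
Marginals: p(U) = (0.1800, 0.8200), p(V) = (0.4000, 0.3500, 0.2500).
H(U,V) = 2.2322 bits; H(V) = 1.5589 bits.
H(U|V) = 2.2322 − 1.5589 = 0.673 bits.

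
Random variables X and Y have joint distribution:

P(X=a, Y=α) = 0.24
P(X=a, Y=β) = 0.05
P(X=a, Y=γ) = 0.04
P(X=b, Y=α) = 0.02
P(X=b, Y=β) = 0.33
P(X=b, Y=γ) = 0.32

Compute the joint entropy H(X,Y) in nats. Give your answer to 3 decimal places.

1.430 nats

H(X,Y) = −Σ p(x,y)·ln p(x,y) over all 6 cells.
  cell (a,α): −0.24·ln0.24 = 0.3425
  cell (a,β): −0.05·ln0.05 = 0.1498
  cell (a,γ): −0.04·ln0.04 = 0.1288
  cell (b,α): −0.02·ln0.02 = 0.0782
  cell (b,β): −0.33·ln0.33 = 0.3659
  cell (b,γ): −0.32·ln0.32 = 0.3646
Sum = 1.430 nats.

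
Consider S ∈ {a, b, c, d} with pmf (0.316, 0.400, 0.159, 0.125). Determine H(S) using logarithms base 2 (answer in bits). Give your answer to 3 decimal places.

1.851 bits

H(S) = −Σ p·log₂ p.
  −(0.316)·log₂(0.316) = 0.5252
  −(0.400)·log₂(0.400) = 0.5288
  −(0.159)·log₂(0.159) = 0.4218
  −(0.125)·log₂(0.125) = 0.3750
Sum: 0.5252 + 0.5288 + 0.4218 + 0.3750 = 1.851 bits.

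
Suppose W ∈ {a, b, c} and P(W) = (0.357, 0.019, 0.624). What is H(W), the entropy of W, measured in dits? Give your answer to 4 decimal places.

H(W) = −Σ p·log₁₀ p.
  −(0.357)·log₁₀(0.357) = 0.15970
  −(0.019)·log₁₀(0.019) = 0.03270
  −(0.624)·log₁₀(0.624) = 0.12780
Sum: 0.15970 + 0.03270 + 0.12780 = 0.3202 dits.

0.3202 dits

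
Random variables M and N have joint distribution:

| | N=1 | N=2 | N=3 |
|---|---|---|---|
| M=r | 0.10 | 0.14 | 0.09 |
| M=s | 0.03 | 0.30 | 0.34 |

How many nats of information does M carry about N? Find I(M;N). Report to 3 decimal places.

Marginals: p(M) = (0.3300, 0.6700), p(N) = (0.1300, 0.4400, 0.4300).
I(M;N) = H(M) + H(N) − H(M,N).
H(M) = 0.6342, H(N) = 0.9894, H(M,N) = 1.5554.
I(M;N) = 0.6342 + 0.9894 − 1.5554 = 0.068 nats.

0.068 nats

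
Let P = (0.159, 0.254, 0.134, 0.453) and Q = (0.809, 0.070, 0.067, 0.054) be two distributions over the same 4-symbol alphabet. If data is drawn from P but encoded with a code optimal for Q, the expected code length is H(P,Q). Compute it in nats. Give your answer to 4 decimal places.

H(P,Q) = −Σ p·ln q.
  −0.159·ln(0.809) = 0.03370
  −0.254·ln(0.070) = 0.67545
  −0.134·ln(0.067) = 0.36221
  −0.453·ln(0.054) = 1.32220
H(P,Q) = 2.3936 nats.

2.3936 nats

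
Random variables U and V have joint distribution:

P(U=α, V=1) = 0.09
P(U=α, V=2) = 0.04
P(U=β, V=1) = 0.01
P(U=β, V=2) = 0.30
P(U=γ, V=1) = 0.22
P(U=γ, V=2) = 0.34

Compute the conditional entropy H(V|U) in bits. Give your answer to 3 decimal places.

Marginals: p(U) = (0.1300, 0.3100, 0.5600), p(V) = (0.3200, 0.6800).
H(V|U) = Σ p(U) · H(V|U=·).
  U=α: p=0.1300, H(V|U=α) = 0.8905
  U=β: p=0.3100, H(V|U=β) = 0.2056
  U=γ: p=0.5600, H(V|U=γ) = 0.9666
Weighted sum = 0.721 bits.

0.721 bits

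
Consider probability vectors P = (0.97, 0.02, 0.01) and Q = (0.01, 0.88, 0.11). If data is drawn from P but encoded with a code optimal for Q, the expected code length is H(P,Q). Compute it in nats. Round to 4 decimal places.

H(P,Q) = −Σ p·ln q.
  −0.97·ln(0.01) = 4.46702
  −0.02·ln(0.88) = 0.00256
  −0.01·ln(0.11) = 0.02207
H(P,Q) = 4.4916 nats.

4.4916 nats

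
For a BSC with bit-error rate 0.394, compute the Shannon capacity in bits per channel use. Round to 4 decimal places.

Binary symmetric channel: C = 1 − h₂(ε) where h₂ is the binary entropy function.
h₂(0.394) = −0.394·log₂0.394 − 0.606·log₂0.606 = 0.9673.
C = 1 − 0.9673 = 0.0327 bits per channel use.

0.0327 bits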